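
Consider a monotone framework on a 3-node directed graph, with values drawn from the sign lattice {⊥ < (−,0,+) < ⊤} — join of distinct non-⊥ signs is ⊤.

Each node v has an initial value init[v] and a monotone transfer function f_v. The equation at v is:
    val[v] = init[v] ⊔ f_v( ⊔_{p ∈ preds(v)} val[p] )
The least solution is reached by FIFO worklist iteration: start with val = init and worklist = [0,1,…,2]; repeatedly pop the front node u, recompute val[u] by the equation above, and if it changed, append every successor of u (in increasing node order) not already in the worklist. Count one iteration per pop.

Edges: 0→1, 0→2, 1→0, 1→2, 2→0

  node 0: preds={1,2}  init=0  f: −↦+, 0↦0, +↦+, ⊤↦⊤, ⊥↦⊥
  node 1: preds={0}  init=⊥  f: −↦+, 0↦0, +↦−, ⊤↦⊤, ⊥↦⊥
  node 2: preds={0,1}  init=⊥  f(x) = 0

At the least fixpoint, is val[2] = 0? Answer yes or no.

yes

Trace (4 dequeues):
  [1] u=0 | in ⊥ | out 0 | ==
  [2] u=1 | in 0 | out 0 | prev ⊥ | push {0}
  [3] u=2 | in 0 | out 0 | prev ⊥ | push {}
  [4] u=0 | in 0 | out 0 | ==

Converged values:
  [0] 0
  [1] 0
  [2] 0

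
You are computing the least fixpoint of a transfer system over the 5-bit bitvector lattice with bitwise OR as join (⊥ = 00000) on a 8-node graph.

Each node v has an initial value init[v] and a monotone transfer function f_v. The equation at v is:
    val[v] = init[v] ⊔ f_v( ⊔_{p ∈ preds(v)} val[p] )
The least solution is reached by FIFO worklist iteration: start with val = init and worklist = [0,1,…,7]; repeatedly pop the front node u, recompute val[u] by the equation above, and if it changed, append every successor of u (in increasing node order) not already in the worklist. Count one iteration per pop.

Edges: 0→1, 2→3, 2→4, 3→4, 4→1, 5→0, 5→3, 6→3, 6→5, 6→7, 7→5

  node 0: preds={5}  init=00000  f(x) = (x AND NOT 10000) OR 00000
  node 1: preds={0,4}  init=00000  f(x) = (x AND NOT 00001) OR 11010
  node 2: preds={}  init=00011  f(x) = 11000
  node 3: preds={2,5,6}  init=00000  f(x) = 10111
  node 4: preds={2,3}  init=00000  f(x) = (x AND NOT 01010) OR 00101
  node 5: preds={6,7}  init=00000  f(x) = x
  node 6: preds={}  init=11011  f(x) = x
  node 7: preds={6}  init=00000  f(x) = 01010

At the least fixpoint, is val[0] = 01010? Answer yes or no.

no

Worklist (13 pops):
  #1 pop 0: in=00000 → 00000 (no change)
  #2 pop 1: in=00000 → 11010 (was 00000); enqueue []
  #3 pop 2: in=00000 → 11011 (was 00011); enqueue []
  #4 pop 3: in=11011 → 10111 (was 00000); enqueue []
  #5 pop 4: in=11111 → 10101 (was 00000); enqueue [1]
  #6 pop 5: in=11011 → 11011 (was 00000); enqueue [0,3]
  #7 pop 6: in=00000 → 11011 (no change)
  #8 pop 7: in=11011 → 01010 (was 00000); enqueue [5]
  #9 pop 1: in=10101 → 11110 (was 11010); enqueue []
  #10 pop 0: in=11011 → 01011 (was 00000); enqueue [1]
  #11 pop 3: in=11011 → 10111 (no change)
  #12 pop 5: in=11011 → 11011 (no change)
  #13 pop 1: in=11111 → 11110 (no change)

Fixpoint:
  val[0] = 01011
  val[1] = 11110
  val[2] = 11011
  val[3] = 10111
  val[4] = 10101
  val[5] = 11011
  val[6] = 11011
  val[7] = 01010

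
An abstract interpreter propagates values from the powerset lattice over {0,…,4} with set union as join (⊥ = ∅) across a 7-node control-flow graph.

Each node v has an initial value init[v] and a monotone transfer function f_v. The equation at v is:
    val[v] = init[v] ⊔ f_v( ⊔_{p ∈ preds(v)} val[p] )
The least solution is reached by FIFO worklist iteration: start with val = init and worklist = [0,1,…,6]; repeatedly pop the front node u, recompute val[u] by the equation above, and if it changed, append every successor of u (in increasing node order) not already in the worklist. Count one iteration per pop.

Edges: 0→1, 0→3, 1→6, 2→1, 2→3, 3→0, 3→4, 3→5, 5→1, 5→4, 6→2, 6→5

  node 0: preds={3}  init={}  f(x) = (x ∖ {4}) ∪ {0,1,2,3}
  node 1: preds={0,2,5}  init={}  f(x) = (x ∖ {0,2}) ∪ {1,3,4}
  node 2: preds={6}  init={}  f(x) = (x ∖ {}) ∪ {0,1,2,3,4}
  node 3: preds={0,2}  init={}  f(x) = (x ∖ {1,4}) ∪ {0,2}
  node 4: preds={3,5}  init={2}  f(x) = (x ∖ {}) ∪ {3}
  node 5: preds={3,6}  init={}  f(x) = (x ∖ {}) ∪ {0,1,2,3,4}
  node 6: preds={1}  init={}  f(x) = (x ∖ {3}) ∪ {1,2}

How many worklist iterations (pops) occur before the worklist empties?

12

Trace (12 dequeues):
  [1] u=0 | in {} | out {0,1,2,3} | prev {} | push {}
  [2] u=1 | in {0,1,2,3} | out {1,3,4} | prev {} | push {}
  [3] u=2 | in {} | out {0,1,2,3,4} | prev {} | push {1}
  [4] u=3 | in {0,1,2,3,4} | out {0,2,3} | prev {} | push {0}
  [5] u=4 | in {0,2,3} | out {0,2,3} | prev {2} | push {}
  [6] u=5 | in {0,2,3} | out {0,1,2,3,4} | prev {} | push {4}
  [7] u=6 | in {1,3,4} | out {1,2,4} | prev {} | push {2,5}
  [8] u=1 | in {0,1,2,3,4} | out {1,3,4} | ==
  [9] u=0 | in {0,2,3} | out {0,1,2,3} | ==
  [10] u=4 | in {0,1,2,3,4} | out {0,1,2,3,4} | prev {0,2,3} | push {}
  [11] u=2 | in {1,2,4} | out {0,1,2,3,4} | ==
  [12] u=5 | in {0,1,2,3,4} | out {0,1,2,3,4} | ==

Converged values:
  [0] {0,1,2,3}
  [1] {1,3,4}
  [2] {0,1,2,3,4}
  [3] {0,2,3}
  [4] {0,1,2,3,4}
  [5] {0,1,2,3,4}
  [6] {1,2,4}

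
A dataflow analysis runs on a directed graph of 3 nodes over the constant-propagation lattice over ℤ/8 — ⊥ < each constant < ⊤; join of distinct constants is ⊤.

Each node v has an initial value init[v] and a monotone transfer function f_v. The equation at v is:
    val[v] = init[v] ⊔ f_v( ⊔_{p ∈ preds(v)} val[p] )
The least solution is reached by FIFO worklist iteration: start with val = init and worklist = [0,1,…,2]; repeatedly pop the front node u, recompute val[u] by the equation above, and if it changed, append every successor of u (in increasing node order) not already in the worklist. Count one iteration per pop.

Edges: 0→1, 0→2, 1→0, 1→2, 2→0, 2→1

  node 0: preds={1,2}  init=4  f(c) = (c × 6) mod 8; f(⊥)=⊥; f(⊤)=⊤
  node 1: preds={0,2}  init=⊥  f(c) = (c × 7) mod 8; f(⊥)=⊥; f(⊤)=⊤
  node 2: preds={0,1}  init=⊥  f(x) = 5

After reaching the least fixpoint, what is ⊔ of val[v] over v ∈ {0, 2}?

⊤

Trace (7 dequeues):
  [1] u=0 | in ⊥ | out 4 | ==
  [2] u=1 | in 4 | out 4 | prev ⊥ | push {0}
  [3] u=2 | in 4 | out 5 | prev ⊥ | push {1}
  [4] u=0 | in ⊤ | out ⊤ | prev 4 | push {2}
  [5] u=1 | in ⊤ | out ⊤ | prev 4 | push {0}
  [6] u=2 | in ⊤ | out 5 | ==
  [7] u=0 | in ⊤ | out ⊤ | ==

Converged values:
  [0] ⊤
  [1] ⊤
  [2] 5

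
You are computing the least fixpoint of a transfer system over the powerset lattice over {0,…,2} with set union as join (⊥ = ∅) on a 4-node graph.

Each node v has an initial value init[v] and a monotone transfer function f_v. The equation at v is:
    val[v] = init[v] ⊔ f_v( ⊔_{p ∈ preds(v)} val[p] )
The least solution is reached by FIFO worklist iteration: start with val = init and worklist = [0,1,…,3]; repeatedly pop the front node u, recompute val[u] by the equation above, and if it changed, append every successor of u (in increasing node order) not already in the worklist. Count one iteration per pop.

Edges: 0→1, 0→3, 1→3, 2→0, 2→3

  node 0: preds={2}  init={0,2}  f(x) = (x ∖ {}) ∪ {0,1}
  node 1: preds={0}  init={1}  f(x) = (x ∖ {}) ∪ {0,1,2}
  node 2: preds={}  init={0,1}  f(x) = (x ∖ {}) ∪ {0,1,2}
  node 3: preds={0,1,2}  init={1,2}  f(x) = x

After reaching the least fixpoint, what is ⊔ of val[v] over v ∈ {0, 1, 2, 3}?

{0,1,2}

Trace (5 dequeues):
  [1] u=0 | in {0,1} | out {0,1,2} | prev {0,2} | push {}
  [2] u=1 | in {0,1,2} | out {0,1,2} | prev {1} | push {}
  [3] u=2 | in {} | out {0,1,2} | prev {0,1} | push {0}
  [4] u=3 | in {0,1,2} | out {0,1,2} | prev {1,2} | push {}
  [5] u=0 | in {0,1,2} | out {0,1,2} | ==

Converged values:
  [0] {0,1,2}
  [1] {0,1,2}
  [2] {0,1,2}
  [3] {0,1,2}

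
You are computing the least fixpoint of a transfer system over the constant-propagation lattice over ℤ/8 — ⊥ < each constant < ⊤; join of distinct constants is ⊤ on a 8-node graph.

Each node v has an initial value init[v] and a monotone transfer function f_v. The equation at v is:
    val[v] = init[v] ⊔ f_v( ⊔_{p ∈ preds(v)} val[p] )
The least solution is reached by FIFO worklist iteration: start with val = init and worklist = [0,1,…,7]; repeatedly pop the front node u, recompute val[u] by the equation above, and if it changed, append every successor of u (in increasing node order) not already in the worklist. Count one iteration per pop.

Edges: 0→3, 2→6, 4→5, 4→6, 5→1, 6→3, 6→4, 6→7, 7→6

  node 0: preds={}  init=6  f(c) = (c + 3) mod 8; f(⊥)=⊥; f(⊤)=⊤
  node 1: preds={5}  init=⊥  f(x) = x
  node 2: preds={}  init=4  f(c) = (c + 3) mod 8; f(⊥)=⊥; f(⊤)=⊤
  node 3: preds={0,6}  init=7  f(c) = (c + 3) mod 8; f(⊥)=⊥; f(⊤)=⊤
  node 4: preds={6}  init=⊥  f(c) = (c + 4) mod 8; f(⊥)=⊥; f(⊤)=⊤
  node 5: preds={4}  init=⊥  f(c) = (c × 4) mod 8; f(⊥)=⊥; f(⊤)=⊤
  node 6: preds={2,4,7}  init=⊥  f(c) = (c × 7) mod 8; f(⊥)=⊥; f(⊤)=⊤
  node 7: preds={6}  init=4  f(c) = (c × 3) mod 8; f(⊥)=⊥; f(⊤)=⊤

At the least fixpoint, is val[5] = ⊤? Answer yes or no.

yes

Iteration log — 19 steps:
  step 1. node 0  ⊔preds=⊥  new=6  stable
  step 2. node 1  ⊔preds=⊥  new=⊥  stable
  step 3. node 2  ⊔preds=⊥  new=4  stable
  step 4. node 3  ⊔preds=6  new=⊤  old=7  +wl: 
  step 5. node 4  ⊔preds=⊥  new=⊥  stable
  step 6. node 5  ⊔preds=⊥  new=⊥  stable
  step 7. node 6  ⊔preds=4  new=4  old=⊥  +wl: 3,4
  step 8. node 7  ⊔preds=4  new=4  stable
  step 9. node 3  ⊔preds=⊤  new=⊤  stable
  step 10. node 4  ⊔preds=4  new=0  old=⊥  +wl: 5,6
  step 11. node 5  ⊔preds=0  new=0  old=⊥  +wl: 1
  step 12. node 6  ⊔preds=⊤  new=⊤  old=4  +wl: 3,4,7
  step 13. node 1  ⊔preds=0  new=0  old=⊥  +wl: 
  step 14. node 3  ⊔preds=⊤  new=⊤  stable
  step 15. node 4  ⊔preds=⊤  new=⊤  old=0  +wl: 5,6
  step 16. node 7  ⊔preds=⊤  new=⊤  old=4  +wl: 
  step 17. node 5  ⊔preds=⊤  new=⊤  old=0  +wl: 1
  step 18. node 6  ⊔preds=⊤  new=⊤  stable
  step 19. node 1  ⊔preds=⊤  new=⊤  old=0  +wl: 

Least fixpoint reached:
  node 0: 6
  node 1: ⊤
  node 2: 4
  node 3: ⊤
  node 4: ⊤
  node 5: ⊤
  node 6: ⊤
  node 7: ⊤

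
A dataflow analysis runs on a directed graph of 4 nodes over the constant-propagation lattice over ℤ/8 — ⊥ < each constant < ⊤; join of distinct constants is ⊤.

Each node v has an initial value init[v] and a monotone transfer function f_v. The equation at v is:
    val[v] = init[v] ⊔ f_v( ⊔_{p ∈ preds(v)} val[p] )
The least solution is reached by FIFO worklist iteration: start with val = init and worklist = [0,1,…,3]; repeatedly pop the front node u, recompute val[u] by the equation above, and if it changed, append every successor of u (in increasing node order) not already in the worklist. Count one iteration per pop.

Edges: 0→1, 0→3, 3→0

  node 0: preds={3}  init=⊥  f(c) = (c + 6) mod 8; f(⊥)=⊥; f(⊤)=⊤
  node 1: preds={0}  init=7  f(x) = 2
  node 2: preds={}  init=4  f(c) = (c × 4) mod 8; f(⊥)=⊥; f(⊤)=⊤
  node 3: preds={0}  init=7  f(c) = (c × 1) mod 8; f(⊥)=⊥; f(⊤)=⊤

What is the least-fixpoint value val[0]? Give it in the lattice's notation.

⊤

Iteration log — 7 steps:
  step 1. node 0  ⊔preds=7  new=5  old=⊥  +wl: 
  step 2. node 1  ⊔preds=5  new=⊤  old=7  +wl: 
  step 3. node 2  ⊔preds=⊥  new=4  stable
  step 4. node 3  ⊔preds=5  new=⊤  old=7  +wl: 0
  step 5. node 0  ⊔preds=⊤  new=⊤  old=5  +wl: 1,3
  step 6. node 1  ⊔preds=⊤  new=⊤  stable
  step 7. node 3  ⊔preds=⊤  new=⊤  stable

Least fixpoint reached:
  node 0: ⊤
  node 1: ⊤
  node 2: 4
  node 3: ⊤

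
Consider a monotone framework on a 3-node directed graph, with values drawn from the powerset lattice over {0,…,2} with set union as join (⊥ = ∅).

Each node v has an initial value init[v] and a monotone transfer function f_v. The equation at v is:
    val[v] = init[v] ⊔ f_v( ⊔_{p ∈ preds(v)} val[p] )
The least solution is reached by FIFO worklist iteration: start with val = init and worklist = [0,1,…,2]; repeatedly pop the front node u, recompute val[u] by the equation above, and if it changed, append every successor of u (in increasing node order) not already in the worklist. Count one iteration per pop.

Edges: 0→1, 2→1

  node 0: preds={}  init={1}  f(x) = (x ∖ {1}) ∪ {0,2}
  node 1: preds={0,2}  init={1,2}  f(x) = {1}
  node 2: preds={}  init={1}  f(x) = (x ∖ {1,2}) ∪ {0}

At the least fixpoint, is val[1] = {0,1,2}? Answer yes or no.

Trace (4 dequeues):
  [1] u=0 | in {} | out {0,1,2} | prev {1} | push {}
  [2] u=1 | in {0,1,2} | out {1,2} | ==
  [3] u=2 | in {} | out {0,1} | prev {1} | push {1}
  [4] u=1 | in {0,1,2} | out {1,2} | ==

Converged values:
  [0] {0,1,2}
  [1] {1,2}
  [2] {0,1}

no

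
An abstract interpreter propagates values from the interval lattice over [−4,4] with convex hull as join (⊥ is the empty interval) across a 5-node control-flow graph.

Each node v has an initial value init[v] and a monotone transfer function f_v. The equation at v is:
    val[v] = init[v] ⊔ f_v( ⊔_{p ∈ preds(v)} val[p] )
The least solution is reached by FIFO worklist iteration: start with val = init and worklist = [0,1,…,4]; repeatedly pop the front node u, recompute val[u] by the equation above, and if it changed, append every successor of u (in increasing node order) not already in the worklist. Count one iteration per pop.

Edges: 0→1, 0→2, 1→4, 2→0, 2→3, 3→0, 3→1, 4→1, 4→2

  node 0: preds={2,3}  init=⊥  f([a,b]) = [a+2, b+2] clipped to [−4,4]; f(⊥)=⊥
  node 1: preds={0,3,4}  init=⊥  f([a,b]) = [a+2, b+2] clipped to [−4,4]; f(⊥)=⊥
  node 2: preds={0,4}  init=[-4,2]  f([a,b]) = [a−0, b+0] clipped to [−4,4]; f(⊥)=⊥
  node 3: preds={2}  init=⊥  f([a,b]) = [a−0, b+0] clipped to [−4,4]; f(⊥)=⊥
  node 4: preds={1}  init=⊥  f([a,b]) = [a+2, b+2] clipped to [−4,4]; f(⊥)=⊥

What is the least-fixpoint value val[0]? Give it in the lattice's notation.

[-2,4]

Worklist (11 pops):
  #1 pop 0: in=[-4,2] → [-2,4] (was ⊥); enqueue []
  #2 pop 1: in=[-2,4] → [0,4] (was ⊥); enqueue []
  #3 pop 2: in=[-2,4] → [-4,4] (was [-4,2]); enqueue [0]
  #4 pop 3: in=[-4,4] → [-4,4] (was ⊥); enqueue [1]
  #5 pop 4: in=[0,4] → [2,4] (was ⊥); enqueue [2]
  #6 pop 0: in=[-4,4] → [-2,4] (no change)
  #7 pop 1: in=[-4,4] → [-2,4] (was [0,4]); enqueue [4]
  #8 pop 2: in=[-2,4] → [-4,4] (no change)
  #9 pop 4: in=[-2,4] → [0,4] (was [2,4]); enqueue [1,2]
  #10 pop 1: in=[-4,4] → [-2,4] (no change)
  #11 pop 2: in=[-2,4] → [-4,4] (no change)

Fixpoint:
  val[0] = [-2,4]
  val[1] = [-2,4]
  val[2] = [-4,4]
  val[3] = [-4,4]
  val[4] = [0,4]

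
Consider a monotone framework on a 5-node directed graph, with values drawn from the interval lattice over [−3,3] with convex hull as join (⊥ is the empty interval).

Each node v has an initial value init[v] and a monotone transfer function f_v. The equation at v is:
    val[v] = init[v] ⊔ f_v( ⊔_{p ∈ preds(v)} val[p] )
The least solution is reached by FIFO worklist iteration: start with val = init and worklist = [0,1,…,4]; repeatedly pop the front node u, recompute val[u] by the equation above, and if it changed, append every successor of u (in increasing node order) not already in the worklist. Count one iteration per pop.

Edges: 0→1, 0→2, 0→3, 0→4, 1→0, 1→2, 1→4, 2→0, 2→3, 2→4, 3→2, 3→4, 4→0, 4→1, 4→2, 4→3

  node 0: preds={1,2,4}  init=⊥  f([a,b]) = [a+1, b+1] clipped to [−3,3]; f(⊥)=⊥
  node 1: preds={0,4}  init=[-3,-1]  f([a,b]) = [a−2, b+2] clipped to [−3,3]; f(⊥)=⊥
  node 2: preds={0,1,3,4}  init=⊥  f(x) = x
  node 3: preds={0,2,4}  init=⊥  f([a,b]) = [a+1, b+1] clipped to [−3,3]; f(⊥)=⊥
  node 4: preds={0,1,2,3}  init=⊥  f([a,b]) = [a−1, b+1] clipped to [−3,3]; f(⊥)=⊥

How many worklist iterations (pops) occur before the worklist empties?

Worklist (12 pops):
  #1 pop 0: in=[-3,-1] → [-2,0] (was ⊥); enqueue []
  #2 pop 1: in=[-2,0] → [-3,2] (was [-3,-1]); enqueue [0]
  #3 pop 2: in=[-3,2] → [-3,2] (was ⊥); enqueue []
  #4 pop 3: in=[-3,2] → [-2,3] (was ⊥); enqueue [2]
  #5 pop 4: in=[-3,3] → [-3,3] (was ⊥); enqueue [1,3]
  #6 pop 0: in=[-3,3] → [-2,3] (was [-2,0]); enqueue [4]
  #7 pop 2: in=[-3,3] → [-3,3] (was [-3,2]); enqueue [0]
  #8 pop 1: in=[-3,3] → [-3,3] (was [-3,2]); enqueue [2]
  #9 pop 3: in=[-3,3] → [-2,3] (no change)
  #10 pop 4: in=[-3,3] → [-3,3] (no change)
  #11 pop 0: in=[-3,3] → [-2,3] (no change)
  #12 pop 2: in=[-3,3] → [-3,3] (no change)

Fixpoint:
  val[0] = [-2,3]
  val[1] = [-3,3]
  val[2] = [-3,3]
  val[3] = [-2,3]
  val[4] = [-3,3]

12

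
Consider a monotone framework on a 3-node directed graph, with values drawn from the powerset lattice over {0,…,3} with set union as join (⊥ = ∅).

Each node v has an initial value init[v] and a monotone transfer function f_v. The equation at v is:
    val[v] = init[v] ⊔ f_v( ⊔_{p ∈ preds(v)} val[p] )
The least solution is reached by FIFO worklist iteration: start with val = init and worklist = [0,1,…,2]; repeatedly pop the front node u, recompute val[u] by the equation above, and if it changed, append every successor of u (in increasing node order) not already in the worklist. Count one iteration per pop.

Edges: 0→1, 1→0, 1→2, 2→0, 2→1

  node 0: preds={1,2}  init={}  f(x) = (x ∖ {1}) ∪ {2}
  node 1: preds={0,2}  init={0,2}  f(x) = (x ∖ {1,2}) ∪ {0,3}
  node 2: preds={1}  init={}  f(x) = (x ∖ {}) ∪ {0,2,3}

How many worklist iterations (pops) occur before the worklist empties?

5

Trace (5 dequeues):
  [1] u=0 | in {0,2} | out {0,2} | prev {} | push {}
  [2] u=1 | in {0,2} | out {0,2,3} | prev {0,2} | push {0}
  [3] u=2 | in {0,2,3} | out {0,2,3} | prev {} | push {1}
  [4] u=0 | in {0,2,3} | out {0,2,3} | prev {0,2} | push {}
  [5] u=1 | in {0,2,3} | out {0,2,3} | ==

Converged values:
  [0] {0,2,3}
  [1] {0,2,3}
  [2] {0,2,3}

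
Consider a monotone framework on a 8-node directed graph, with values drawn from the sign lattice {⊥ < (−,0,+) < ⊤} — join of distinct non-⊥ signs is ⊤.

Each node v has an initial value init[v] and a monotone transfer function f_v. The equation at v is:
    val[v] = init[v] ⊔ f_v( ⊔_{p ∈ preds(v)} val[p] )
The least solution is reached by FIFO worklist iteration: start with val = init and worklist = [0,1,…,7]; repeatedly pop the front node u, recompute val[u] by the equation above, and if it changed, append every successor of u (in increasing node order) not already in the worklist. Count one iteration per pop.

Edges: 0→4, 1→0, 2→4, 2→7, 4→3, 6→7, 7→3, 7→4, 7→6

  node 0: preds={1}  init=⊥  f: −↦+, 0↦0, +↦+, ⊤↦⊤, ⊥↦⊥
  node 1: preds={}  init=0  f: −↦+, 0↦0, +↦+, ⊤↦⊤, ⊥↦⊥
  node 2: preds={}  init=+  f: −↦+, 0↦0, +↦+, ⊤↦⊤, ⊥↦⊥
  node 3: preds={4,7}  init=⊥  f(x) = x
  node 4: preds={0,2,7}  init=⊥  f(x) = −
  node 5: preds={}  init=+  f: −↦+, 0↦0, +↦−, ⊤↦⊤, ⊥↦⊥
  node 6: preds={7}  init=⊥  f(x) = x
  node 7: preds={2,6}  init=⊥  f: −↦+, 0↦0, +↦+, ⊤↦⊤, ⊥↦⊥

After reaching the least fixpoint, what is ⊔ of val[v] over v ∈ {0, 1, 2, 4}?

⊤

Trace (12 dequeues):
  [1] u=0 | in 0 | out 0 | prev ⊥ | push {}
  [2] u=1 | in ⊥ | out 0 | ==
  [3] u=2 | in ⊥ | out + | ==
  [4] u=3 | in ⊥ | out ⊥ | ==
  [5] u=4 | in ⊤ | out − | prev ⊥ | push {3}
  [6] u=5 | in ⊥ | out + | ==
  [7] u=6 | in ⊥ | out ⊥ | ==
  [8] u=7 | in + | out + | prev ⊥ | push {4,6}
  [9] u=3 | in ⊤ | out ⊤ | prev ⊥ | push {}
  [10] u=4 | in ⊤ | out − | ==
  [11] u=6 | in + | out + | prev ⊥ | push {7}
  [12] u=7 | in + | out + | ==

Converged values:
  [0] 0
  [1] 0
  [2] +
  [3] ⊤
  [4] −
  [5] +
  [6] +
  [7] +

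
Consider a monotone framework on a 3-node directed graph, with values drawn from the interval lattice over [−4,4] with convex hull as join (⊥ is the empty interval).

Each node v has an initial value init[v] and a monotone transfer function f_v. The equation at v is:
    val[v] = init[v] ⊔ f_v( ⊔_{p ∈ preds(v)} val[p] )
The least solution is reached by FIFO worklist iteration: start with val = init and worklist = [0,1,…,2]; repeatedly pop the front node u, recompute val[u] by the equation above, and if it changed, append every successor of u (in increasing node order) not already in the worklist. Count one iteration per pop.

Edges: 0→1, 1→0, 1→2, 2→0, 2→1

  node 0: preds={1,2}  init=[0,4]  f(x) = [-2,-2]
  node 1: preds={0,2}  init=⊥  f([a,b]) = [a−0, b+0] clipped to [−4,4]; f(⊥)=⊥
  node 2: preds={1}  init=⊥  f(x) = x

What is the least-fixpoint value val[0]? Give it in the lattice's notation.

Trace (5 dequeues):
  [1] u=0 | in ⊥ | out [-2,4] | prev [0,4] | push {}
  [2] u=1 | in [-2,4] | out [-2,4] | prev ⊥ | push {0}
  [3] u=2 | in [-2,4] | out [-2,4] | prev ⊥ | push {1}
  [4] u=0 | in [-2,4] | out [-2,4] | ==
  [5] u=1 | in [-2,4] | out [-2,4] | ==

Converged values:
  [0] [-2,4]
  [1] [-2,4]
  [2] [-2,4]

[-2,4]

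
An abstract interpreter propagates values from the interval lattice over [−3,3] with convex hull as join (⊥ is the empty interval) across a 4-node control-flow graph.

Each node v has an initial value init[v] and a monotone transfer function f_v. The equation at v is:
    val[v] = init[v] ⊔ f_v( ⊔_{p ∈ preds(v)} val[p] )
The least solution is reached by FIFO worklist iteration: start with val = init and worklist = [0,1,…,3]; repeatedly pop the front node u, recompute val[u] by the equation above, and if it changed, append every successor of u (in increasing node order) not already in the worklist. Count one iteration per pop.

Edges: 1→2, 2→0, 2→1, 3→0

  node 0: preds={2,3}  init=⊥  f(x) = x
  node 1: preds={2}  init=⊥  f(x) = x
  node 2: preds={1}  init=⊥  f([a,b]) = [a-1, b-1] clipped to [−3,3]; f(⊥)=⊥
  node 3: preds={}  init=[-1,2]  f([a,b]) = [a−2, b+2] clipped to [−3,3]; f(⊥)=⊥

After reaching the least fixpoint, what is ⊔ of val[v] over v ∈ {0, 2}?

[-1,2]

Iteration log — 4 steps:
  step 1. node 0  ⊔preds=[-1,2]  new=[-1,2]  old=⊥  +wl: 
  step 2. node 1  ⊔preds=⊥  new=⊥  stable
  step 3. node 2  ⊔preds=⊥  new=⊥  stable
  step 4. node 3  ⊔preds=⊥  new=[-1,2]  stable

Least fixpoint reached:
  node 0: [-1,2]
  node 1: ⊥
  node 2: ⊥
  node 3: [-1,2]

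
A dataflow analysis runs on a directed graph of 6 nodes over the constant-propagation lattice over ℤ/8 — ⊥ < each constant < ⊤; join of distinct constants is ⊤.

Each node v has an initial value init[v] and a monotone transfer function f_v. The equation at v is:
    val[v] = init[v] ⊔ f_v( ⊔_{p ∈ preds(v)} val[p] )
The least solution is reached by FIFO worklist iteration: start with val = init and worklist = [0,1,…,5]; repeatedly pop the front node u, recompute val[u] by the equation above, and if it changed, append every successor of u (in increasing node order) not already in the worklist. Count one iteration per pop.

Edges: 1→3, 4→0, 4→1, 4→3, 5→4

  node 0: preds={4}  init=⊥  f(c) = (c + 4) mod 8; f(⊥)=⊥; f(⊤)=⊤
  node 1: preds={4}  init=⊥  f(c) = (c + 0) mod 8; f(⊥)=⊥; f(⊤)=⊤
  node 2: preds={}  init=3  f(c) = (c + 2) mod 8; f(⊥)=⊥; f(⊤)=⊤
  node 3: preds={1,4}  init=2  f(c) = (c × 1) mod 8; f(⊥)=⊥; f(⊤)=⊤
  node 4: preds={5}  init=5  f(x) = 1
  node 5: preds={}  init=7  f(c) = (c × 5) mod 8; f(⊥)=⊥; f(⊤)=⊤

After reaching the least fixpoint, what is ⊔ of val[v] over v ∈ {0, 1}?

Worklist (9 pops):
  #1 pop 0: in=5 → 1 (was ⊥); enqueue []
  #2 pop 1: in=5 → 5 (was ⊥); enqueue []
  #3 pop 2: in=⊥ → 3 (no change)
  #4 pop 3: in=5 → ⊤ (was 2); enqueue []
  #5 pop 4: in=7 → ⊤ (was 5); enqueue [0,1,3]
  #6 pop 5: in=⊥ → 7 (no change)
  #7 pop 0: in=⊤ → ⊤ (was 1); enqueue []
  #8 pop 1: in=⊤ → ⊤ (was 5); enqueue []
  #9 pop 3: in=⊤ → ⊤ (no change)

Fixpoint:
  val[0] = ⊤
  val[1] = ⊤
  val[2] = 3
  val[3] = ⊤
  val[4] = ⊤
  val[5] = 7

⊤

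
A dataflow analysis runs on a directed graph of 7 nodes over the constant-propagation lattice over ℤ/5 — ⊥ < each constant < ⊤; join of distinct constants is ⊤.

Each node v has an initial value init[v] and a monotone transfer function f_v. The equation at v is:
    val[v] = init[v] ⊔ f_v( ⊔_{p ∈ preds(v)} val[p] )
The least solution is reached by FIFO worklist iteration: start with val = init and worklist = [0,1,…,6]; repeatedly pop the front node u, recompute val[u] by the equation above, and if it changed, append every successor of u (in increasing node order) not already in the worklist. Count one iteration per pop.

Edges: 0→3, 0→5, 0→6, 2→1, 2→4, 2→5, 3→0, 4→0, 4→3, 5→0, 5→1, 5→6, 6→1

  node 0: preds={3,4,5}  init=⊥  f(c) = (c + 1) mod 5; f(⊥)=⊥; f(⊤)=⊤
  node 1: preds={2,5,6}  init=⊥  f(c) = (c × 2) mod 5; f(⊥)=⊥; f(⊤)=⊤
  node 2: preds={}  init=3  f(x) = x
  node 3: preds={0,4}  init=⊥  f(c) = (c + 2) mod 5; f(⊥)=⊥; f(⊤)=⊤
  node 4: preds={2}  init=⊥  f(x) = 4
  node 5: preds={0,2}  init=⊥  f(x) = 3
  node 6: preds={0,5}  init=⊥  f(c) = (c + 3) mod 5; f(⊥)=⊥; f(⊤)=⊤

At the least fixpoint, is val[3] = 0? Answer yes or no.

no

Worklist (14 pops):
  #1 pop 0: in=⊥ → ⊥ (no change)
  #2 pop 1: in=3 → 1 (was ⊥); enqueue []
  #3 pop 2: in=⊥ → 3 (no change)
  #4 pop 3: in=⊥ → ⊥ (no change)
  #5 pop 4: in=3 → 4 (was ⊥); enqueue [0,3]
  #6 pop 5: in=3 → 3 (was ⊥); enqueue [1]
  #7 pop 6: in=3 → 1 (was ⊥); enqueue []
  #8 pop 0: in=⊤ → ⊤ (was ⊥); enqueue [5,6]
  #9 pop 3: in=⊤ → ⊤ (was ⊥); enqueue [0]
  #10 pop 1: in=⊤ → ⊤ (was 1); enqueue []
  #11 pop 5: in=⊤ → 3 (no change)
  #12 pop 6: in=⊤ → ⊤ (was 1); enqueue [1]
  #13 pop 0: in=⊤ → ⊤ (no change)
  #14 pop 1: in=⊤ → ⊤ (no change)

Fixpoint:
  val[0] = ⊤
  val[1] = ⊤
  val[2] = 3
  val[3] = ⊤
  val[4] = 4
  val[5] = 3
  val[6] = ⊤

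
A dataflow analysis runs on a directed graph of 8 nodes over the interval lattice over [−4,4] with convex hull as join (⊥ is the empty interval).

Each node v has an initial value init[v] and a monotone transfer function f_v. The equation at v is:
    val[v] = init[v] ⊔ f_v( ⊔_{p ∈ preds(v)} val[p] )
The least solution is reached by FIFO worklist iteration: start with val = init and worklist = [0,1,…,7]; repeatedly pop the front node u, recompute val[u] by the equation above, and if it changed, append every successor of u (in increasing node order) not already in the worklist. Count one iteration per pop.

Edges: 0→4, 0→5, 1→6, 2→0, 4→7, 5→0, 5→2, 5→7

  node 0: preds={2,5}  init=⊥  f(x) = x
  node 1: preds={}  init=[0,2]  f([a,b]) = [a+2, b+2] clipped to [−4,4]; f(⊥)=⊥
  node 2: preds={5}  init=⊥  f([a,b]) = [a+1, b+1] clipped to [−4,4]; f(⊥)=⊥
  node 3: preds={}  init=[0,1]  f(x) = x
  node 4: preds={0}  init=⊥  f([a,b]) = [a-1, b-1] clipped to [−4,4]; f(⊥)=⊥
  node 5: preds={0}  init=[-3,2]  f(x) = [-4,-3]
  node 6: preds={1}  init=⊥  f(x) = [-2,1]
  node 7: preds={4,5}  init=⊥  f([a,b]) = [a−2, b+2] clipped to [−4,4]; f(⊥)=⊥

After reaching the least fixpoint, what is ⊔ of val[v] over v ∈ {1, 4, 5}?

[-4,2]

Iteration log — 14 steps:
  step 1. node 0  ⊔preds=[-3,2]  new=[-3,2]  old=⊥  +wl: 
  step 2. node 1  ⊔preds=⊥  new=[0,2]  stable
  step 3. node 2  ⊔preds=[-3,2]  new=[-2,3]  old=⊥  +wl: 0
  step 4. node 3  ⊔preds=⊥  new=[0,1]  stable
  step 5. node 4  ⊔preds=[-3,2]  new=[-4,1]  old=⊥  +wl: 
  step 6. node 5  ⊔preds=[-3,2]  new=[-4,2]  old=[-3,2]  +wl: 2
  step 7. node 6  ⊔preds=[0,2]  new=[-2,1]  old=⊥  +wl: 
  step 8. node 7  ⊔preds=[-4,2]  new=[-4,4]  old=⊥  +wl: 
  step 9. node 0  ⊔preds=[-4,3]  new=[-4,3]  old=[-3,2]  +wl: 4,5
  step 10. node 2  ⊔preds=[-4,2]  new=[-3,3]  old=[-2,3]  +wl: 0
  step 11. node 4  ⊔preds=[-4,3]  new=[-4,2]  old=[-4,1]  +wl: 7
  step 12. node 5  ⊔preds=[-4,3]  new=[-4,2]  stable
  step 13. node 0  ⊔preds=[-4,3]  new=[-4,3]  stable
  step 14. node 7  ⊔preds=[-4,2]  new=[-4,4]  stable

Least fixpoint reached:
  node 0: [-4,3]
  node 1: [0,2]
  node 2: [-3,3]
  node 3: [0,1]
  node 4: [-4,2]
  node 5: [-4,2]
  node 6: [-2,1]
  node 7: [-4,4]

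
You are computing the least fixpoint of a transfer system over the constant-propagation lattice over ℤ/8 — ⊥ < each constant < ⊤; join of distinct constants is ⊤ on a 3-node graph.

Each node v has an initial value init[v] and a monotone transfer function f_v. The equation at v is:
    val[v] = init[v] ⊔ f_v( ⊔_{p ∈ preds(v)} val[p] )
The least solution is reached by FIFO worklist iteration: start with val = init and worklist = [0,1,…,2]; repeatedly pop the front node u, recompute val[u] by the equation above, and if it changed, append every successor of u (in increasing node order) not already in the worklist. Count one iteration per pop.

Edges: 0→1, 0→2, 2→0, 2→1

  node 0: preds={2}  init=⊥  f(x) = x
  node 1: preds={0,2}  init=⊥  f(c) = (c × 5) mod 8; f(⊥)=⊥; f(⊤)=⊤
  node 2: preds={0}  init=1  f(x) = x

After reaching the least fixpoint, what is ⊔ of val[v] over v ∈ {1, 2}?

⊤

Worklist (3 pops):
  #1 pop 0: in=1 → 1 (was ⊥); enqueue []
  #2 pop 1: in=1 → 5 (was ⊥); enqueue []
  #3 pop 2: in=1 → 1 (no change)

Fixpoint:
  val[0] = 1
  val[1] = 5
  val[2] = 1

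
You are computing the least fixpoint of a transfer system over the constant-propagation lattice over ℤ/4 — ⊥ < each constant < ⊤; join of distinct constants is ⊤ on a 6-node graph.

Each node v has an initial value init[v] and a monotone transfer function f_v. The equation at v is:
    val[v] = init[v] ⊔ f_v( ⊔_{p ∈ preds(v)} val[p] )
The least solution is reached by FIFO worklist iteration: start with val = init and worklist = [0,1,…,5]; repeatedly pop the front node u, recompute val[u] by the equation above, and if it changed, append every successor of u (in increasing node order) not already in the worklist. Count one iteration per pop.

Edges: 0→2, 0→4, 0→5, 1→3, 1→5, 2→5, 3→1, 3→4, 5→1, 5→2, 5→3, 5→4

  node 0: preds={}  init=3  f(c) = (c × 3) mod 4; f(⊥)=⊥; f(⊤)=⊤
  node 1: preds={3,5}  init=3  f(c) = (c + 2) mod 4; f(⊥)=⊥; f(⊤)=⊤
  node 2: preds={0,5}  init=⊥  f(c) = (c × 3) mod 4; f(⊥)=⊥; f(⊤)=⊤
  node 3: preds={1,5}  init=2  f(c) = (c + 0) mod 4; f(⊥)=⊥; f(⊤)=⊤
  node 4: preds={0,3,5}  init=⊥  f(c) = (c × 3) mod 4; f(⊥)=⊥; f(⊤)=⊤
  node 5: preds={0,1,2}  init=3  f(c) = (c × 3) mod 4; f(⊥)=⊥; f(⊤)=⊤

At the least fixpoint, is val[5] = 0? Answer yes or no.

Worklist (11 pops):
  #1 pop 0: in=⊥ → 3 (no change)
  #2 pop 1: in=⊤ → ⊤ (was 3); enqueue []
  #3 pop 2: in=3 → 1 (was ⊥); enqueue []
  #4 pop 3: in=⊤ → ⊤ (was 2); enqueue [1]
  #5 pop 4: in=⊤ → ⊤ (was ⊥); enqueue []
  #6 pop 5: in=⊤ → ⊤ (was 3); enqueue [2,3,4]
  #7 pop 1: in=⊤ → ⊤ (no change)
  #8 pop 2: in=⊤ → ⊤ (was 1); enqueue [5]
  #9 pop 3: in=⊤ → ⊤ (no change)
  #10 pop 4: in=⊤ → ⊤ (no change)
  #11 pop 5: in=⊤ → ⊤ (no change)

Fixpoint:
  val[0] = 3
  val[1] = ⊤
  val[2] = ⊤
  val[3] = ⊤
  val[4] = ⊤
  val[5] = ⊤

no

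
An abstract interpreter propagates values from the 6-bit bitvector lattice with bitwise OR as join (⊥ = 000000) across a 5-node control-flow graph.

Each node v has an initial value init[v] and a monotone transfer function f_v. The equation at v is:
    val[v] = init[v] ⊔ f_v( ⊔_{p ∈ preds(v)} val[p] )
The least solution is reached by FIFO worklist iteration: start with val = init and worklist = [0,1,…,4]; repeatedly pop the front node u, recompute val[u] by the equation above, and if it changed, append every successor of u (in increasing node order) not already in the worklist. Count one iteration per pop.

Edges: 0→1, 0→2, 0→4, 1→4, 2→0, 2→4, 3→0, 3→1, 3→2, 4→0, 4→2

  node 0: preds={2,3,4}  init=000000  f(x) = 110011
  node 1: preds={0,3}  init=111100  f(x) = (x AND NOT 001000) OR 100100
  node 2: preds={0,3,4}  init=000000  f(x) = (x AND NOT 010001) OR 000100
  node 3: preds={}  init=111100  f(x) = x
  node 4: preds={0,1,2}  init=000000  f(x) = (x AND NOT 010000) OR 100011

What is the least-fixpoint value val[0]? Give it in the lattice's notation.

Worklist (7 pops):
  #1 pop 0: in=111100 → 110011 (was 000000); enqueue []
  #2 pop 1: in=111111 → 111111 (was 111100); enqueue []
  #3 pop 2: in=111111 → 101110 (was 000000); enqueue [0]
  #4 pop 3: in=000000 → 111100 (no change)
  #5 pop 4: in=111111 → 101111 (was 000000); enqueue [2]
  #6 pop 0: in=111111 → 110011 (no change)
  #7 pop 2: in=111111 → 101110 (no change)

Fixpoint:
  val[0] = 110011
  val[1] = 111111
  val[2] = 101110
  val[3] = 111100
  val[4] = 101111

110011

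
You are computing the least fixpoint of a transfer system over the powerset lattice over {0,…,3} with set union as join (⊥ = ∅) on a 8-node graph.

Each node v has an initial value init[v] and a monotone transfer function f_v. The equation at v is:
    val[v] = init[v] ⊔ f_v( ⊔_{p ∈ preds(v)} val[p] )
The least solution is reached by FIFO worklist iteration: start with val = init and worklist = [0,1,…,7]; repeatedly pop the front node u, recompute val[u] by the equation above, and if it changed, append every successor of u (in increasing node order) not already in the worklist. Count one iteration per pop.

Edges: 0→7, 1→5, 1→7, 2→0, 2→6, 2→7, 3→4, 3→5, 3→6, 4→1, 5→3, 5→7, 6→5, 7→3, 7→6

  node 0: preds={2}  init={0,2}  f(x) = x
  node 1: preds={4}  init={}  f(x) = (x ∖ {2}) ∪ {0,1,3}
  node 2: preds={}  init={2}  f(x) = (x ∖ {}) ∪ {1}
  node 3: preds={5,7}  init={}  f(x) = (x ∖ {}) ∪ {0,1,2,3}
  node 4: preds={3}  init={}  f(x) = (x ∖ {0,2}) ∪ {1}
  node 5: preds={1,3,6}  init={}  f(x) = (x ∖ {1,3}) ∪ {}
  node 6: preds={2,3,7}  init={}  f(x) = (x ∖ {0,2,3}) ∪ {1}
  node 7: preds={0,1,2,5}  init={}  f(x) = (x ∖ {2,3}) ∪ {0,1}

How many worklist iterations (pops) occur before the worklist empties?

14

Iteration log — 14 steps:
  step 1. node 0  ⊔preds={2}  new={0,2}  stable
  step 2. node 1  ⊔preds={}  new={0,1,3}  old={}  +wl: 
  step 3. node 2  ⊔preds={}  new={1,2}  old={2}  +wl: 0
  step 4. node 3  ⊔preds={}  new={0,1,2,3}  old={}  +wl: 
  step 5. node 4  ⊔preds={0,1,2,3}  new={1,3}  old={}  +wl: 1
  step 6. node 5  ⊔preds={0,1,2,3}  new={0,2}  old={}  +wl: 3
  step 7. node 6  ⊔preds={0,1,2,3}  new={1}  old={}  +wl: 5
  step 8. node 7  ⊔preds={0,1,2,3}  new={0,1}  old={}  +wl: 6
  step 9. node 0  ⊔preds={1,2}  new={0,1,2}  old={0,2}  +wl: 7
  step 10. node 1  ⊔preds={1,3}  new={0,1,3}  stable
  step 11. node 3  ⊔preds={0,1,2}  new={0,1,2,3}  stable
  step 12. node 5  ⊔preds={0,1,2,3}  new={0,2}  stable
  step 13. node 6  ⊔preds={0,1,2,3}  new={1}  stable
  step 14. node 7  ⊔preds={0,1,2,3}  new={0,1}  stable

Least fixpoint reached:
  node 0: {0,1,2}
  node 1: {0,1,3}
  node 2: {1,2}
  node 3: {0,1,2,3}
  node 4: {1,3}
  node 5: {0,2}
  node 6: {1}
  node 7: {0,1}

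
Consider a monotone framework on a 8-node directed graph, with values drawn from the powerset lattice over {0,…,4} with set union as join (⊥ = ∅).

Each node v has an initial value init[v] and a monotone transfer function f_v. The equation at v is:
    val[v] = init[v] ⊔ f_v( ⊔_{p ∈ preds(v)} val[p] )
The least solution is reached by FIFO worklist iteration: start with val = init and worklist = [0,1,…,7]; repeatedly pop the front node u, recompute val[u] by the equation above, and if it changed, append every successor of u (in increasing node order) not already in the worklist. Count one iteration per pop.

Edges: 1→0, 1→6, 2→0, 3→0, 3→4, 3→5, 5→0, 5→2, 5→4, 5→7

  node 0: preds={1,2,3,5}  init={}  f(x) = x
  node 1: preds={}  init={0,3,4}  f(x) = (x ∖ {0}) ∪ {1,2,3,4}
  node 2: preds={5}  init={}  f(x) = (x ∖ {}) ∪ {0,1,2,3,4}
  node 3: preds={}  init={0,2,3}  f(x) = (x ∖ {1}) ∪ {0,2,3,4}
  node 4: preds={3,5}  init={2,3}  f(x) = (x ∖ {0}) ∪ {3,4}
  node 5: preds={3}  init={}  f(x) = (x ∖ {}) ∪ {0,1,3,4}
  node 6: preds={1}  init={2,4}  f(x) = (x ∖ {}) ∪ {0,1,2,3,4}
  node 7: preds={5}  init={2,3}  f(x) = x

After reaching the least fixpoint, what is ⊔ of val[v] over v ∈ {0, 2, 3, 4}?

Worklist (11 pops):
  #1 pop 0: in={0,2,3,4} → {0,2,3,4} (was {}); enqueue []
  #2 pop 1: in={} → {0,1,2,3,4} (was {0,3,4}); enqueue [0]
  #3 pop 2: in={} → {0,1,2,3,4} (was {}); enqueue []
  #4 pop 3: in={} → {0,2,3,4} (was {0,2,3}); enqueue []
  #5 pop 4: in={0,2,3,4} → {2,3,4} (was {2,3}); enqueue []
  #6 pop 5: in={0,2,3,4} → {0,1,2,3,4} (was {}); enqueue [2,4]
  #7 pop 6: in={0,1,2,3,4} → {0,1,2,3,4} (was {2,4}); enqueue []
  #8 pop 7: in={0,1,2,3,4} → {0,1,2,3,4} (was {2,3}); enqueue []
  #9 pop 0: in={0,1,2,3,4} → {0,1,2,3,4} (was {0,2,3,4}); enqueue []
  #10 pop 2: in={0,1,2,3,4} → {0,1,2,3,4} (no change)
  #11 pop 4: in={0,1,2,3,4} → {1,2,3,4} (was {2,3,4}); enqueue []

Fixpoint:
  val[0] = {0,1,2,3,4}
  val[1] = {0,1,2,3,4}
  val[2] = {0,1,2,3,4}
  val[3] = {0,2,3,4}
  val[4] = {1,2,3,4}
  val[5] = {0,1,2,3,4}
  val[6] = {0,1,2,3,4}
  val[7] = {0,1,2,3,4}

{0,1,2,3,4}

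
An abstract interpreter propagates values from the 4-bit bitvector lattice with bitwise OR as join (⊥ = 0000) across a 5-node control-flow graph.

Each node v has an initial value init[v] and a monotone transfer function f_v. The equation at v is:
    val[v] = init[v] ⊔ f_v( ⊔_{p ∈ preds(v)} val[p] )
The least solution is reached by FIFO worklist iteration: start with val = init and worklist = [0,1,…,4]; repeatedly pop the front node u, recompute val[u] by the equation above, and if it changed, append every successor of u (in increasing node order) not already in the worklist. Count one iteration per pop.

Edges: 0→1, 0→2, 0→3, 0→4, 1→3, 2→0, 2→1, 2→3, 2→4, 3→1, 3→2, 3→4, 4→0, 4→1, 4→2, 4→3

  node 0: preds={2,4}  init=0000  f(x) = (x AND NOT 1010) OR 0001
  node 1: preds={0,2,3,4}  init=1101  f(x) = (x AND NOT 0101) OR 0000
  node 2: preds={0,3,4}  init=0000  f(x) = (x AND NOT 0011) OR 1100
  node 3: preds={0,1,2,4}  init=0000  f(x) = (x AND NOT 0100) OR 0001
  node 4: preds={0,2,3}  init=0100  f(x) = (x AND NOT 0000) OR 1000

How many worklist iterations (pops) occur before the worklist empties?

Worklist (9 pops):
  #1 pop 0: in=0100 → 0101 (was 0000); enqueue []
  #2 pop 1: in=0101 → 1101 (no change)
  #3 pop 2: in=0101 → 1100 (was 0000); enqueue [0,1]
  #4 pop 3: in=1101 → 1001 (was 0000); enqueue [2]
  #5 pop 4: in=1101 → 1101 (was 0100); enqueue [3]
  #6 pop 0: in=1101 → 0101 (no change)
  #7 pop 1: in=1101 → 1101 (no change)
  #8 pop 2: in=1101 → 1100 (no change)
  #9 pop 3: in=1101 → 1001 (no change)

Fixpoint:
  val[0] = 0101
  val[1] = 1101
  val[2] = 1100
  val[3] = 1001
  val[4] = 1101

9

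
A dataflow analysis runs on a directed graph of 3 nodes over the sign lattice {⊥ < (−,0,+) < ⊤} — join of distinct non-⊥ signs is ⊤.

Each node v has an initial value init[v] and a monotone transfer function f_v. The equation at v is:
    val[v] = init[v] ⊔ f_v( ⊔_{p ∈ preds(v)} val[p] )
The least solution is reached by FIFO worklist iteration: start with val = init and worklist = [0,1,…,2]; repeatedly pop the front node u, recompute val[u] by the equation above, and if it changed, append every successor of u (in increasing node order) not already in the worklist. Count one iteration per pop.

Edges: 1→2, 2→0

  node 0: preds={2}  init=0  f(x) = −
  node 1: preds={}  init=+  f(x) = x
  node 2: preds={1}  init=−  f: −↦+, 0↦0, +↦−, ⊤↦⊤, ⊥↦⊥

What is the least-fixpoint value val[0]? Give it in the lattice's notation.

⊤

Iteration log — 3 steps:
  step 1. node 0  ⊔preds=−  new=⊤  old=0  +wl: 
  step 2. node 1  ⊔preds=⊥  new=+  stable
  step 3. node 2  ⊔preds=+  new=−  stable

Least fixpoint reached:
  node 0: ⊤
  node 1: +
  node 2: −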